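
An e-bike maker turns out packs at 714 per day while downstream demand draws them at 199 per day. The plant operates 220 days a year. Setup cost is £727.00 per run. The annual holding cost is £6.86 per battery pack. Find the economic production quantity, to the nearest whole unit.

Annual demand D = 199 × 220 = 43,780.
Production build-up factor (1 − d/p) = 1 − 199/714 = 0.7213.
Q* = √(2DS / (H(1 − d/p))) = √(2 × 43,780 × 727 / (6.86 × 0.7213)).
= √(63,656,120 / 4.948) ≈ 3586.770.

Q* ≈ 3,587 packs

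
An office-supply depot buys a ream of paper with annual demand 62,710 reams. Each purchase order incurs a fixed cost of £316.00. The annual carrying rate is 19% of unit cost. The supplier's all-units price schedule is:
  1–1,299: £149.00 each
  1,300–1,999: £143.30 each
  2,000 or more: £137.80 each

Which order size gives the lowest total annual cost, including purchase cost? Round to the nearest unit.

Holding cost per unit per year at price C is H = 0.19·C.
Evaluate total cost at each tier's feasible EOQ or, if the EOQ is below the tier, at the tier's minimum quantity.
EOQ at £149.00 = 1183.2 (feasible in tier 1): TC = 62,710×£149.00 + (62,710/1183.2)×316 + (1183.2/2)×0.19×£149.00 = £9,377,286.30.
EOQ at £143.30 = 1206.5 < 1300, so use break Q=1300: TC = 62,710×£143.30 + (62,710/1300.0)×316 + (1300.0/2)×0.19×£143.30 = £9,019,283.90.
EOQ at £137.80 = 1230.3 < 2000, so use break Q=2000: TC = 62,710×£137.80 + (62,710/2000.0)×316 + (2000.0/2)×0.19×£137.80 = £8,677,528.18.
Lowest total cost is £8,677,528.18 at Q = 2000.0.

Q* ≈ 2,000 reams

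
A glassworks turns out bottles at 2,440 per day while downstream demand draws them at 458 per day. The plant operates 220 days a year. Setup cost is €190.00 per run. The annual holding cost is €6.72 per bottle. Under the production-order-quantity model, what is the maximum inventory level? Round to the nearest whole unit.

Annual demand D = 458 × 220 = 100,760.
Production build-up factor (1 − d/p) = 1 − 458/2,440 = 0.8123.
Q* = √(2DS / (H(1 − d/p))) = √(2 × 100,760 × 190 / (6.72 × 0.8123)).
= √(38,288,800 / 5.4586) ≈ 2648.466.
Maximum inventory = Q*(1 − d/p) = 2648.466 × 0.8123 ≈ 2151.336.

I_max ≈ 2,151 bottles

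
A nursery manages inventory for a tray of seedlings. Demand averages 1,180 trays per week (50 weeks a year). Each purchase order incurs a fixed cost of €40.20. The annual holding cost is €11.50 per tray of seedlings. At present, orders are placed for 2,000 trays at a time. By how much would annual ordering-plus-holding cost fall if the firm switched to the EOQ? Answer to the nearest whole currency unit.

Annual demand D = 1,180 × 50 = 59,000.
EOQ = √(2DS/H) = √(2 × 59,000 × 40.2 / 11.5) ≈ 642.25.
Cost at Q* = (D/Q*)S + (Q*/2)H = √(2DSH) ≈ €7,385.89.
Cost at Q = 2,000: (59,000/2,000)×40.2 + (2,000/2)×11.5 = €1,185.90 + €11,500.00 = €12,685.90.
Excess = €12,685.90 − €7,385.89 = €5,300.01.

Extra cost ≈ €5,300 per year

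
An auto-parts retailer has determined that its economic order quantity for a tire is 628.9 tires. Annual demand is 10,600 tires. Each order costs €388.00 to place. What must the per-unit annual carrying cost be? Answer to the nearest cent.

Squaring Q* = √(2DS/H) gives Q*² = 2DS/H.
From Q* = √(2DS/H): H = 2DS / Q*² = 2 × 10,600 × 388 / 628.9² = 20.7972.

H ≈ €20.80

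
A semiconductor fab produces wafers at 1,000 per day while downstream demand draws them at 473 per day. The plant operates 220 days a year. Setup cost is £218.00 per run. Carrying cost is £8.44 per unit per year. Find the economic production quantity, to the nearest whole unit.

Annual demand D = 473 × 220 = 104,060.
Production build-up factor (1 − d/p) = 1 − 473/1,000 = 0.5270.
Q* = √(2DS / (H(1 − d/p))) = √(2 × 104,060 × 218 / (8.44 × 0.5270)).
= √(45,370,160 / 4.4479) ≈ 3193.807.

Q* ≈ 3,194 wafers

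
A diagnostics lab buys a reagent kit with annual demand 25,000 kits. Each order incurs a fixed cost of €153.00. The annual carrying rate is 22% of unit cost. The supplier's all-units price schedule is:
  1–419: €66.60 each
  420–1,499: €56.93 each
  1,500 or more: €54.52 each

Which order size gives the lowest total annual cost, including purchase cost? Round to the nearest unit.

Q* ≈ 1,500 kits

Holding cost per unit per year at price C is H = 0.22·C.
Candidates are each tier's EOQ (if it falls in that tier) and each price-break quantity.
Tier 1 (€66.60): EOQ = 722.6 exceeds tier's upper bound 419, so this tier is dominated.
EOQ at €56.93 = 781.5 (feasible in tier 2): TC = 25,000×€56.93 + (25,000/781.5)×153 + (781.5/2)×0.22×€56.93 = €1,433,038.42.
EOQ at €54.52 = 798.6 < 1500, so use break Q=1500: TC = 25,000×€54.52 + (25,000/1500.0)×153 + (1500.0/2)×0.22×€54.52 = €1,374,545.80.
Lowest total cost is €1,374,545.80 at Q = 1500.0.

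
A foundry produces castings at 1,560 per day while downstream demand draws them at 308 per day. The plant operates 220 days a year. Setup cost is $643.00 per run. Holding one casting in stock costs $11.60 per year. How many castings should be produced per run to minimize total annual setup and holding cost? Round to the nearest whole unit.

Q* ≈ 3,059 castings

Annual demand D = 308 × 220 = 67,760.
Production build-up factor (1 − d/p) = 1 − 308/1,560 = 0.8026.
Q* = √(2DS / (H(1 − d/p))) = √(2 × 67,760 × 643 / (11.6 × 0.8026)).
= √(87,139,360 / 9.3097) ≈ 3059.415.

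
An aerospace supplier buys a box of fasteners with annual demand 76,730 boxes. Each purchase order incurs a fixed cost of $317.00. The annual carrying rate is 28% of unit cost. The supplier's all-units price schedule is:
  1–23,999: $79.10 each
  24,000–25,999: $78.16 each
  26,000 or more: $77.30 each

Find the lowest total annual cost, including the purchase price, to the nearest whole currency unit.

Holding cost per unit per year at price C is H = 0.28·C.
Candidates are each tier's EOQ (if it falls in that tier) and each price-break quantity.
EOQ at $79.10 = 1482.0 (feasible in tier 1): TC = 76,730×$79.10 + (76,730/1482.0)×317 + (1482.0/2)×0.28×$79.10 = $6,102,167.23.
EOQ at $78.16 = 1490.9 < 24000, so use break Q=24000: TC = 76,730×$78.16 + (76,730/24000.0)×317 + (24000.0/2)×0.28×$78.16 = $6,260,847.88.
EOQ at $77.30 = 1499.2 < 26000, so use break Q=26000: TC = 76,730×$77.30 + (76,730/26000.0)×317 + (26000.0/2)×0.28×$77.30 = $6,213,536.52.
Lowest total cost among the candidates is at Q = 1482.0.

TC* ≈ $6,102,167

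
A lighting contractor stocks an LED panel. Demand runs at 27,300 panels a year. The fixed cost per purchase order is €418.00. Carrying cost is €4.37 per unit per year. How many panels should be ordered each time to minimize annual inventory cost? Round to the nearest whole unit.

Q* ≈ 2,285 panels

EOQ = √(2DS / H) = √(2 × 27,300 × 418 / 4.37).
= √(22,822,800 / 4.37) = √5,222,608.6957 ≈ 2285.303.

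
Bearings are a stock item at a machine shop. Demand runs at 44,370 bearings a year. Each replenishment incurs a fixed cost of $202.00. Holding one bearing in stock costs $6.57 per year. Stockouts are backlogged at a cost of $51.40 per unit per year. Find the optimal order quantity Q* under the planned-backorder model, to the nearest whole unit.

With planned backorders, Q* = √(2DS/H) · √((H+B)/B).
√(2DS/H) = √(2 × 44,370 × 202 / 6.57) = 1651.782.
√((H+B)/B) = √((6.57+51.4)/51.4) = 1.0620.
Q* ≈ 1754.175.

Q* ≈ 1,754 bearings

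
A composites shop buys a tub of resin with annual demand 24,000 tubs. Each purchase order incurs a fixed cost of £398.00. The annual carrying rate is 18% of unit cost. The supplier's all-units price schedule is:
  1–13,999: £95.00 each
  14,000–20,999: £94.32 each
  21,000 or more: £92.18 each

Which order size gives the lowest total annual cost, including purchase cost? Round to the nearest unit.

Holding cost per unit per year at price C is H = 0.18·C.
Candidates are each tier's EOQ (if it falls in that tier) and each price-break quantity.
EOQ at £95.00 = 1057.0 (feasible in tier 1): TC = 24,000×£95.00 + (24,000/1057.0)×398 + (1057.0/2)×0.18×£95.00 = £2,298,074.25.
EOQ at £94.32 = 1060.8 < 14000, so use break Q=14000: TC = 24,000×£94.32 + (24,000/14000.0)×398 + (14000.0/2)×0.18×£94.32 = £2,383,205.49.
EOQ at £92.18 = 1073.0 < 21000, so use break Q=21000: TC = 24,000×£92.18 + (24,000/21000.0)×398 + (21000.0/2)×0.18×£92.18 = £2,386,995.06.
Lowest total cost is £2,298,074.25 at Q = 1057.0.

Q* ≈ 1,057 tubs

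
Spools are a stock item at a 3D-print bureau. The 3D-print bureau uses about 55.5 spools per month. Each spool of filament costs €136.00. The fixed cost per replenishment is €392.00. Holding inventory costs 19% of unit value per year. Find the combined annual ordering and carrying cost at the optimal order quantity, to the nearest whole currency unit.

Annual demand D = 55.5 × 12 = 666.
Holding cost H = 0.19 × €136.00 = €25.8400 per unit per year.
EOQ = √(2DS/H) = √(2 × 666 × 392 / 25.84) ≈ 142.15.
At the optimum the two cost components are equal, so total cost = 2·(Q*/2)H = Q*·H.
Minimum total = √(2DSH) = √(2 × 666 × 392 × 25.84) ≈ 3673.173.

TC* ≈ €3,673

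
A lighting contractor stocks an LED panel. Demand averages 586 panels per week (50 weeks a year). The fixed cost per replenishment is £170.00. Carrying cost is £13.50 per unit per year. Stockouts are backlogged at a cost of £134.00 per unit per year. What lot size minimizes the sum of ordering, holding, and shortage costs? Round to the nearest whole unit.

Q* ≈ 901 panels

Annual demand D = 586 × 50 = 29,300.
With planned backorders, Q* = √(2DS/H) · √((H+B)/B).
√(2DS/H) = √(2 × 29,300 × 170 / 13.5) = 859.026.
√((H+B)/B) = √((13.5+134)/134) = 1.0492.
Q* ≈ 901.260.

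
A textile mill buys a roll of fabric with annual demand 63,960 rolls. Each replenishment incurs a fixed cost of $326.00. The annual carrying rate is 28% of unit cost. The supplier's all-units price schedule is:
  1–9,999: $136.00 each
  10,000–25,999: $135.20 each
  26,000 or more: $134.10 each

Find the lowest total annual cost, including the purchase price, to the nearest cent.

TC* ≈ $8,738,409.83

Holding cost per unit per year at price C is H = 0.28·C.
Evaluate total cost at each tier's feasible EOQ or, if the EOQ is below the tier, at the tier's minimum quantity.
EOQ at $136.00 = 1046.5 (feasible in tier 1): TC = 63,960×$136.00 + (63,960/1046.5)×326 + (1046.5/2)×0.28×$136.00 = $8,738,409.83.
EOQ at $135.20 = 1049.6 < 10000, so use break Q=10000: TC = 63,960×$135.20 + (63,960/10000.0)×326 + (10000.0/2)×0.28×$135.20 = $8,838,757.10.
EOQ at $134.10 = 1053.9 < 26000, so use break Q=26000: TC = 63,960×$134.10 + (63,960/26000.0)×326 + (26000.0/2)×0.28×$134.10 = $9,065,961.96.
Lowest total cost among the candidates is at Q = 1046.5.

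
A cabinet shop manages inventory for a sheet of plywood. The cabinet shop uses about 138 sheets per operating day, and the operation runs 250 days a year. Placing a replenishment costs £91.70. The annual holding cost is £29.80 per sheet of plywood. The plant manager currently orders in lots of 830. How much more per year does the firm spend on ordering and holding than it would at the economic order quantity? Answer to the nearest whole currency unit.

Extra cost ≈ £2,447 per year

Annual demand D = 138 × 250 = 34,500.
EOQ = √(2DS/H) = √(2 × 34,500 × 91.7 / 29.8) ≈ 460.79.
Cost at Q* = (D/Q*)S + (Q*/2)H = √(2DSH) ≈ £13,731.48.
Cost at Q = 830: (34,500/830)×91.7 + (830/2)×29.8 = £3,811.63 + £12,367.00 = £16,178.63.
Excess = £16,178.63 − £13,731.48 = £2,447.15.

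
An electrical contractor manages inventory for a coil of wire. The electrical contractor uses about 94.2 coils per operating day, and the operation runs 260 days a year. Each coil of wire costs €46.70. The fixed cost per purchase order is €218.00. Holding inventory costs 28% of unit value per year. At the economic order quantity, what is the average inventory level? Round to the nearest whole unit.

Annual demand D = 94.2 × 260 = 24,492.
Holding cost H = 0.28 × €46.70 = €13.0760 per unit per year.
EOQ = √(2DS/H) = √(2 × 24,492 × 218 / 13.076) ≈ 903.69.
Average inventory = Q*/2 ≈ 903.69 / 2 = 451.843.

Average inventory ≈ 452 coils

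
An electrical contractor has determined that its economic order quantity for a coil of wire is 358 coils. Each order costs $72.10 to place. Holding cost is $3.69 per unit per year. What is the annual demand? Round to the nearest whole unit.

Squaring Q* = √(2DS/H) gives Q*² = 2DS/H.
From Q* = √(2DS/H): D = Q*²H / (2S) = 358² × 3.69 / (2 × 72.1) = 3279.647.

D ≈ 3,280 coils per year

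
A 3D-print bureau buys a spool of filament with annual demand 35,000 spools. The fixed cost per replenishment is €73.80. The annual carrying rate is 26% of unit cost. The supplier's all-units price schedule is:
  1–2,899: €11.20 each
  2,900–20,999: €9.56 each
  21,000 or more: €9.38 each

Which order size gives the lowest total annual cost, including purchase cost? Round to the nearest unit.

Q* ≈ 2,900 spools

Holding cost per unit per year at price C is H = 0.26·C.
Candidates are each tier's EOQ (if it falls in that tier) and each price-break quantity.
EOQ at €11.20 = 1331.9 (feasible in tier 1): TC = 35,000×€11.20 + (35,000/1331.9)×73.8 + (1331.9/2)×0.26×€11.20 = €395,878.58.
EOQ at €9.56 = 1441.7 < 2900, so use break Q=2900: TC = 35,000×€9.56 + (35,000/2900.0)×73.8 + (2900.0/2)×0.26×€9.56 = €339,094.81.
EOQ at €9.38 = 1455.4 < 21000, so use break Q=21000: TC = 35,000×€9.38 + (35,000/21000.0)×73.8 + (21000.0/2)×0.26×€9.38 = €354,030.40.
Lowest total cost is €339,094.81 at Q = 2900.0.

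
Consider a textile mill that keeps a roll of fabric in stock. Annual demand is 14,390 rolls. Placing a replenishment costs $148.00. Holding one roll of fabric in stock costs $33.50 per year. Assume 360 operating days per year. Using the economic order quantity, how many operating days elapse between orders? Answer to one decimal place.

T ≈ 8.9 days

EOQ = √(2DS/H) = √(2 × 14,390 × 148 / 33.5) ≈ 356.58.
Cycle time = Q*/D × 360 = 356.58 / 14,390 × 360 ≈ 8.921 days.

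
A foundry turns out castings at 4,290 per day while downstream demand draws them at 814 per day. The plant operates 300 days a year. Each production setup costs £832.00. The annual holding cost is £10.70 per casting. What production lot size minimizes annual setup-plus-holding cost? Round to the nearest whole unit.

Q* ≈ 6,846 castings

Annual demand D = 814 × 300 = 244,200.
Production build-up factor (1 − d/p) = 1 − 814/4,290 = 0.8103.
Q* = √(2DS / (H(1 − d/p))) = √(2 × 244,200 × 832 / (10.7 × 0.8103)).
= √(406,348,800 / 8.6697) ≈ 6846.149.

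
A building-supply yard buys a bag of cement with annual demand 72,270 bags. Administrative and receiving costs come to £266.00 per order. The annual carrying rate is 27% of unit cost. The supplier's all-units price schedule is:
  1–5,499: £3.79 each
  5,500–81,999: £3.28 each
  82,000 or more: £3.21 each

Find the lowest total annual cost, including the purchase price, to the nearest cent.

Holding cost per unit per year at price C is H = 0.27·C.
Candidates are each tier's EOQ (if it falls in that tier) and each price-break quantity.
Tier 1 (£3.79): EOQ = 6129.6 exceeds tier's upper bound 5499, so this tier is dominated.
EOQ at £3.28 = 6588.9 (feasible in tier 2): TC = 72,270×£3.28 + (72,270/6588.9)×266 + (6588.9/2)×0.27×£3.28 = £242,880.77.
EOQ at £3.21 = 6660.4 < 82000, so use break Q=82000: TC = 72,270×£3.21 + (72,270/82000.0)×266 + (82000.0/2)×0.27×£3.21 = £267,755.84.
Lowest total cost among the candidates is at Q = 6588.9.

TC* ≈ £242,880.77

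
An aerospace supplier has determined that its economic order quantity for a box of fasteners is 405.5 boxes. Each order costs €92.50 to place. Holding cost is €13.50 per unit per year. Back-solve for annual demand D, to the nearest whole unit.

Squaring Q* = √(2DS/H) gives Q*² = 2DS/H.
From Q* = √(2DS/H): D = Q*²H / (2S) = 405.5² × 13.5 / (2 × 92.5) = 11998.964.

D ≈ 11,999 boxes per year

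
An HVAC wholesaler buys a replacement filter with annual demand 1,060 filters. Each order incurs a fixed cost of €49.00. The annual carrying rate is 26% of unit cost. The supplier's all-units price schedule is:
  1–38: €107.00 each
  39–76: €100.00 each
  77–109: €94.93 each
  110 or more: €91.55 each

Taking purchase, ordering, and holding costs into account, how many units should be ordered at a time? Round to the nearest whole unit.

Q* ≈ 110 filters

Holding cost per unit per year at price C is H = 0.26·C.
Evaluate total cost at each tier's feasible EOQ or, if the EOQ is below the tier, at the tier's minimum quantity.
Tier 1 (€107.00): EOQ = 61.1 exceeds tier's upper bound 38, so this tier is dominated.
EOQ at €100.00 = 63.2 (feasible in tier 2): TC = 1,060×€100.00 + (1,060/63.2)×49 + (63.2/2)×0.26×€100.00 = €107,643.44.
EOQ at €94.93 = 64.9 < 77, so use break Q=77: TC = 1,060×€94.93 + (1,060/77.0)×49 + (77.0/2)×0.26×€94.93 = €102,250.59.
EOQ at €91.55 = 66.1 < 110, so use break Q=110: TC = 1,060×€91.55 + (1,060/110.0)×49 + (110.0/2)×0.26×€91.55 = €98,824.35.
Lowest total cost is €98,824.35 at Q = 110.0.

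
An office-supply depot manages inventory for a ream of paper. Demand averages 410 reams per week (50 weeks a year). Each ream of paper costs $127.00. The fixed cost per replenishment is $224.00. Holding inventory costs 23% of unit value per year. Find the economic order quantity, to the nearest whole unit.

Q* ≈ 561 reams

Annual demand D = 410 × 50 = 20,500.
Holding cost H = 0.23 × $127.00 = $29.2100 per unit per year.
EOQ = √(2DS / H) = √(2 × 20,500 × 224 / 29.21).
= √(9,184,000 / 29.21) = √314,412.8723 ≈ 560.725.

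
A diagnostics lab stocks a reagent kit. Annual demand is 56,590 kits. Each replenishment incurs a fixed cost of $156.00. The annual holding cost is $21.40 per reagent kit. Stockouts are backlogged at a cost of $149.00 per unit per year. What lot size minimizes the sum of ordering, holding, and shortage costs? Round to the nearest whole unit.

With planned backorders, Q* = √(2DS/H) · √((H+B)/B).
√(2DS/H) = √(2 × 56,590 × 156 / 21.4) = 908.323.
√((H+B)/B) = √((21.4+149)/149) = 1.0694.
Q* ≈ 971.364.

Q* ≈ 971 kits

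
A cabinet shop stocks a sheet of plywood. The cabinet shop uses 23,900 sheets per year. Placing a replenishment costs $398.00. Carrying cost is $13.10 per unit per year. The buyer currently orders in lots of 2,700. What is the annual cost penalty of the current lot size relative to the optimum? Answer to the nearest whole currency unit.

EOQ = √(2DS/H) = √(2 × 23,900 × 398 / 13.1) ≈ 1205.09.
Cost at Q* = (D/Q*)S + (Q*/2)H = √(2DSH) ≈ $15,786.69.
Cost at Q = 2,700: (23,900/2,700)×398 + (2,700/2)×13.1 = $3,523.04 + $17,685.00 = $21,208.04.
Excess = $21,208.04 − $15,786.69 = $5,421.35.

Extra cost ≈ $5,421 per year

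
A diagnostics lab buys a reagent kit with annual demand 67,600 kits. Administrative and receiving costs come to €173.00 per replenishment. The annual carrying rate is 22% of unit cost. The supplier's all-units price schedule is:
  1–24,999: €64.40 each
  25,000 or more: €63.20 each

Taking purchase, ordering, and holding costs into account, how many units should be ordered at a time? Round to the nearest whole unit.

Q* ≈ 1,285 kits

Holding cost per unit per year at price C is H = 0.22·C.
Evaluate total cost at each tier's feasible EOQ or, if the EOQ is below the tier, at the tier's minimum quantity.
EOQ at €64.40 = 1284.9 (feasible in tier 1): TC = 67,600×€64.40 + (67,600/1284.9)×173 + (1284.9/2)×0.22×€64.40 = €4,371,643.95.
EOQ at €63.20 = 1297.0 < 25000, so use break Q=25000: TC = 67,600×€63.20 + (67,600/25000.0)×173 + (25000.0/2)×0.22×€63.20 = €4,446,587.79.
Lowest total cost is €4,371,643.95 at Q = 1284.9.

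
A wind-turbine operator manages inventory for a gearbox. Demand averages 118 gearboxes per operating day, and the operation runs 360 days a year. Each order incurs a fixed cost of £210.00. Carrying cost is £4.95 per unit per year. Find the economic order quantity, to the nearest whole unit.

Annual demand D = 118 × 360 = 42,480.
EOQ = √(2DS / H) = √(2 × 42,480 × 210 / 4.95).
= √(17,841,600 / 4.95) = √3,604,363.6364 ≈ 1898.516.

Q* ≈ 1,899 gearboxes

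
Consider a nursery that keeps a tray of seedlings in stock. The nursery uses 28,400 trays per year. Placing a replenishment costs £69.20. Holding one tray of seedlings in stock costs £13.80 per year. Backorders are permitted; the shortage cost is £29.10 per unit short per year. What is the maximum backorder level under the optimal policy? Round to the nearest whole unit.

S* ≈ 208 trays

With planned backorders, Q* = √(2DS/H) · √((H+B)/B).
√(2DS/H) = √(2 × 28,400 × 69.2 / 13.8) = 533.688.
√((H+B)/B) = √((13.8+29.1)/29.1) = 1.2142.
Q* ≈ 647.992.
S* = Q* · H/(H+B) = 647.992 × 13.8/42.9 ≈ 208.445.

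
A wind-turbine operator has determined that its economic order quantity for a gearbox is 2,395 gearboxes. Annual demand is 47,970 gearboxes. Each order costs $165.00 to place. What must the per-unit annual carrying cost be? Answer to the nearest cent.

H ≈ $2.76

Squaring Q* = √(2DS/H) gives Q*² = 2DS/H.
From Q* = √(2DS/H): H = 2DS / Q*² = 2 × 47,970 × 165 / 2,395² = 2.7598.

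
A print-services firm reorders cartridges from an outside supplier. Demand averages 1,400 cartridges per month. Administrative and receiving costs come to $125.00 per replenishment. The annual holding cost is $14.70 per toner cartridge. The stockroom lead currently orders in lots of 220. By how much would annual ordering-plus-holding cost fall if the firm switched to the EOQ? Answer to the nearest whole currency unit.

Annual demand D = 1,400 × 12 = 16,800.
EOQ = √(2DS/H) = √(2 × 16,800 × 125 / 14.7) ≈ 534.52.
Cost at Q* = (D/Q*)S + (Q*/2)H = √(2DSH) ≈ $7,857.48.
Cost at Q = 220: (16,800/220)×125 + (220/2)×14.7 = $9,545.45 + $1,617.00 = $11,162.45.
Excess = $11,162.45 − $7,857.48 = $3,304.97.

Extra cost ≈ $3,305 per year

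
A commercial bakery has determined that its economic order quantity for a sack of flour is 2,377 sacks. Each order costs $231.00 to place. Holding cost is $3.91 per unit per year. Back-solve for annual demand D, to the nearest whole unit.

D ≈ 47,818 sacks per year

Squaring Q* = √(2DS/H) gives Q*² = 2DS/H.
From Q* = √(2DS/H): D = Q*²H / (2S) = 2,377² × 3.91 / (2 × 231) = 47818.191.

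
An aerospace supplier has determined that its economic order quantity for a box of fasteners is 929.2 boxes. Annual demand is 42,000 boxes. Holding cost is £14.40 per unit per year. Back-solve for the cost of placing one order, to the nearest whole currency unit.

S ≈ £148

Squaring Q* = √(2DS/H) gives Q*² = 2DS/H.
From Q* = √(2DS/H): S = Q*²H / (2D) = 929.2² × 14.4 / (2 × 42,000) = 148.0136.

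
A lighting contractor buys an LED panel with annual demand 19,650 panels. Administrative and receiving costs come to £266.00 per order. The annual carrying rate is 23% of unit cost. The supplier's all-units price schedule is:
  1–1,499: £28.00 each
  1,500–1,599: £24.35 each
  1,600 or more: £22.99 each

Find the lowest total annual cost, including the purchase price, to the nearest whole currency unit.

Holding cost per unit per year at price C is H = 0.23·C.
Evaluate total cost at each tier's feasible EOQ or, if the EOQ is below the tier, at the tier's minimum quantity.
EOQ at £28.00 = 1274.1 (feasible in tier 1): TC = 19,650×£28.00 + (19,650/1274.1)×266 + (1274.1/2)×0.23×£28.00 = £558,405.03.
EOQ at £24.35 = 1366.2 < 1500, so use break Q=1500: TC = 19,650×£24.35 + (19,650/1500.0)×266 + (1500.0/2)×0.23×£24.35 = £486,162.47.
EOQ at £22.99 = 1406.1 < 1600, so use break Q=1600: TC = 19,650×£22.99 + (19,650/1600.0)×266 + (1600.0/2)×0.23×£22.99 = £459,250.47.
Lowest total cost among the candidates is at Q = 1600.0.

TC* ≈ £459,250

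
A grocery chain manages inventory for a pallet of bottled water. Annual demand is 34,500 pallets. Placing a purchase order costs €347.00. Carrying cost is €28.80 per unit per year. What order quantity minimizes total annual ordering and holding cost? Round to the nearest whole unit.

EOQ = √(2DS / H) = √(2 × 34,500 × 347 / 28.8).
= √(23,943,000 / 28.8) = √831,354.1667 ≈ 911.786.

Q* ≈ 912 pallets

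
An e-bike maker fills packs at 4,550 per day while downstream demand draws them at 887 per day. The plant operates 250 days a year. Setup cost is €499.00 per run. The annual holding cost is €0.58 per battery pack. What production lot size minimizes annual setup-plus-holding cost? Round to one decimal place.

Q* ≈ 21,770.6 packs

Annual demand D = 887 × 250 = 221,750.
Production build-up factor (1 − d/p) = 1 − 887/4,550 = 0.8051.
Q* = √(2DS / (H(1 − d/p))) = √(2 × 221,750 × 499 / (0.58 × 0.8051)).
= √(221,306,500 / 0.4669) ≈ 21770.596.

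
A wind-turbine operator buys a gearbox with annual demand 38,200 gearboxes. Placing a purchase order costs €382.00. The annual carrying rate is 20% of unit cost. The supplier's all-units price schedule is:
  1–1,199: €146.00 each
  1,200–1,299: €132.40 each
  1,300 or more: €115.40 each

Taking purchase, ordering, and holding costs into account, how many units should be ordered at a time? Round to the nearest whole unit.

Q* ≈ 1,300 gearboxes

Holding cost per unit per year at price C is H = 0.20·C.
Candidates are each tier's EOQ (if it falls in that tier) and each price-break quantity.
EOQ at €146.00 = 999.7 (feasible in tier 1): TC = 38,200×€146.00 + (38,200/999.7)×382 + (999.7/2)×0.20×€146.00 = €5,606,392.40.
EOQ at €132.40 = 1049.8 < 1200, so use break Q=1200: TC = 38,200×€132.40 + (38,200/1200.0)×382 + (1200.0/2)×0.20×€132.40 = €5,085,728.33.
EOQ at €115.40 = 1124.5 < 1300, so use break Q=1300: TC = 38,200×€115.40 + (38,200/1300.0)×382 + (1300.0/2)×0.20×€115.40 = €4,434,506.92.
Lowest total cost is €4,434,506.92 at Q = 1300.0.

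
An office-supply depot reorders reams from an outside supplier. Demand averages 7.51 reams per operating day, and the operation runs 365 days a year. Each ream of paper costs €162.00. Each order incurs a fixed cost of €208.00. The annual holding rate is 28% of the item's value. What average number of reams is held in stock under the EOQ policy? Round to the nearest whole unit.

Average inventory ≈ 79 reams

Annual demand D = 7.51 × 365 = 2,741.15.
Holding cost H = 0.28 × €162.00 = €45.3600 per unit per year.
Q* = √(2DS/H) = √(2 × 2,741.15 × 208 / 45.36) ≈ 158.55.
Average inventory = Q*/2 ≈ 158.55 / 2 = 79.277.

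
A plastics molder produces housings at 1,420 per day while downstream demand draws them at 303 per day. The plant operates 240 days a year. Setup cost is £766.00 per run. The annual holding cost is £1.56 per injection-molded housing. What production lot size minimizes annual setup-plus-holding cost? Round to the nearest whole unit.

Annual demand D = 303 × 240 = 72,720.
Production build-up factor (1 − d/p) = 1 − 303/1,420 = 0.7866.
Q* = √(2DS / (H(1 − d/p))) = √(2 × 72,720 × 766 / (1.56 × 0.7866)).
= √(111,407,040 / 1.2271) ≈ 9528.216.

Q* ≈ 9,528 housings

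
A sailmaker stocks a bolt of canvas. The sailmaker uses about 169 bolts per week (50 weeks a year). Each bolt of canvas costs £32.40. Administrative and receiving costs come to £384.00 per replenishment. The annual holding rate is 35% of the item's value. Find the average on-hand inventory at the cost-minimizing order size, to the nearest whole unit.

Average inventory ≈ 378 bolts

Annual demand D = 169 × 50 = 8,450.
Holding cost H = 0.35 × £32.40 = £11.3400 per unit per year.
The optimal lot size = √(2DS/H) = √(2 × 8,450 × 384 / 11.34) ≈ 756.49.
Average inventory = Q*/2 ≈ 756.49 / 2 = 378.244.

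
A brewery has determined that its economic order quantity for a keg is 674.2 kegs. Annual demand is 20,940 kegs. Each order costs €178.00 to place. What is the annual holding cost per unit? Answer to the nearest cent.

Squaring Q* = √(2DS/H) gives Q*² = 2DS/H.
From Q* = √(2DS/H): H = 2DS / Q*² = 2 × 20,940 × 178 / 674.2² = 16.4002.

H ≈ €16.40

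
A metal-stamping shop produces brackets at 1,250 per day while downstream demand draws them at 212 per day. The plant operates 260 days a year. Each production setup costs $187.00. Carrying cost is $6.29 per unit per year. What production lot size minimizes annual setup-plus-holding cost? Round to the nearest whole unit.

Q* ≈ 1,987 brackets

Annual demand D = 212 × 260 = 55,120.
Production build-up factor (1 − d/p) = 1 − 212/1,250 = 0.8304.
Q* = √(2DS / (H(1 − d/p))) = √(2 × 55,120 × 187 / (6.29 × 0.8304)).
= √(20,614,880 / 5.2232) ≈ 1986.650.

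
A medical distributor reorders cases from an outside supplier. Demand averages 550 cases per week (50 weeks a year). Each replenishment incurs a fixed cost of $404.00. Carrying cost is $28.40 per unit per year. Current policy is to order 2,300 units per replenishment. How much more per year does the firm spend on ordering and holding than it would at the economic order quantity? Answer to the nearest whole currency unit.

Extra cost ≈ $12,370 per year

Annual demand D = 550 × 50 = 27,500.
EOQ = √(2DS/H) = √(2 × 27,500 × 404 / 28.4) ≈ 884.53.
Cost at Q* = (D/Q*)S + (Q*/2)H = √(2DSH) ≈ $25,120.67.
Cost at Q = 2,300: (27,500/2,300)×404 + (2,300/2)×28.4 = $4,830.43 + $32,660.00 = $37,490.43.
Excess = $37,490.43 − $25,120.67 = $12,369.77.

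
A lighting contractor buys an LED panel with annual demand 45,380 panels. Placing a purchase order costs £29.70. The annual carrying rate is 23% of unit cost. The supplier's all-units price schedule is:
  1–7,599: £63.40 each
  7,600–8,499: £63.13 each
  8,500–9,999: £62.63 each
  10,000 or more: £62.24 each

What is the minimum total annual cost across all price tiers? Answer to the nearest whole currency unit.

Holding cost per unit per year at price C is H = 0.23·C.
Candidates are each tier's EOQ (if it falls in that tier) and each price-break quantity.
EOQ at £63.40 = 429.9 (feasible in tier 1): TC = 45,380×£63.40 + (45,380/429.9)×29.7 + (429.9/2)×0.23×£63.40 = £2,883,361.52.
EOQ at £63.13 = 430.9 < 7600, so use break Q=7600: TC = 45,380×£63.13 + (45,380/7600.0)×29.7 + (7600.0/2)×0.23×£63.13 = £2,920,192.36.
EOQ at £62.63 = 432.6 < 8500, so use break Q=8500: TC = 45,380×£62.63 + (45,380/8500.0)×29.7 + (8500.0/2)×0.23×£62.63 = £2,903,528.79.
EOQ at £62.24 = 433.9 < 10000, so use break Q=10000: TC = 45,380×£62.24 + (45,380/10000.0)×29.7 + (10000.0/2)×0.23×£62.24 = £2,896,161.98.
Lowest total cost among the candidates is at Q = 429.9.

TC* ≈ £2,883,362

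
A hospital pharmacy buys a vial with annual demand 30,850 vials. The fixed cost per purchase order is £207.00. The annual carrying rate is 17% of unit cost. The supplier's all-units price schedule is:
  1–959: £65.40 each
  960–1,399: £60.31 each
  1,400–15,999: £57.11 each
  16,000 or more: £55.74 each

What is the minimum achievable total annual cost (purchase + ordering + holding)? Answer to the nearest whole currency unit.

Holding cost per unit per year at price C is H = 0.17·C.
Candidates are each tier's EOQ (if it falls in that tier) and each price-break quantity.
Tier 1 (£65.40): EOQ = 1071.8 exceeds tier's upper bound 959, so this tier is dominated.
EOQ at £60.31 = 1116.1 (feasible in tier 2): TC = 30,850×£60.31 + (30,850/1116.1)×207 + (1116.1/2)×0.17×£60.31 = £1,872,006.68.
EOQ at £57.11 = 1147.0 < 1400, so use break Q=1400: TC = 30,850×£57.11 + (30,850/1400.0)×207 + (1400.0/2)×0.17×£57.11 = £1,773,200.98.
EOQ at £55.74 = 1161.0 < 16000, so use break Q=16000: TC = 30,850×£55.74 + (30,850/16000.0)×207 + (16000.0/2)×0.17×£55.74 = £1,795,784.52.
Lowest total cost among the candidates is at Q = 1400.0.

TC* ≈ £1,773,201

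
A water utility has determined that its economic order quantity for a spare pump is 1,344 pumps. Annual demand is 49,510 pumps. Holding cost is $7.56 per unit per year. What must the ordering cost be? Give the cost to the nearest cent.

S ≈ $137.91

Squaring Q* = √(2DS/H) gives Q*² = 2DS/H.
From Q* = √(2DS/H): S = Q*²H / (2D) = 1,344² × 7.56 / (2 × 49,510) = 137.9105.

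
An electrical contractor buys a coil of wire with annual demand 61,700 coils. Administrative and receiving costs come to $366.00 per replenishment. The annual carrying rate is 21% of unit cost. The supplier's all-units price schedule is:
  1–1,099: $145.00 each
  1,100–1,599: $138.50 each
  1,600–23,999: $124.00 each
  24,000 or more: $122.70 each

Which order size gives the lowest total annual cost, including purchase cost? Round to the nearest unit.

Holding cost per unit per year at price C is H = 0.21·C.
Candidates are each tier's EOQ (if it falls in that tier) and each price-break quantity.
Tier 1 ($145.00): EOQ = 1217.9 exceeds tier's upper bound 1099, so this tier is dominated.
EOQ at $138.50 = 1246.1 (feasible in tier 2): TC = 61,700×$138.50 + (61,700/1246.1)×366 + (1246.1/2)×0.21×$138.50 = $8,581,693.71.
EOQ at $124.00 = 1317.0 < 1600, so use break Q=1600: TC = 61,700×$124.00 + (61,700/1600.0)×366 + (1600.0/2)×0.21×$124.00 = $7,685,745.88.
EOQ at $122.70 = 1323.9 < 24000, so use break Q=24000: TC = 61,700×$122.70 + (61,700/24000.0)×366 + (24000.0/2)×0.21×$122.70 = $7,880,734.92.
Lowest total cost is $7,685,745.88 at Q = 1600.0.

Q* ≈ 1,600 coils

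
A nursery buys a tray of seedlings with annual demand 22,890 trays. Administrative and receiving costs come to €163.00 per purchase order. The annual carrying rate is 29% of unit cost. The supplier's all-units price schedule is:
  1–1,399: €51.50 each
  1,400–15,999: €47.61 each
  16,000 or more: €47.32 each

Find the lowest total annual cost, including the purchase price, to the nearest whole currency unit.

TC* ≈ €1,102,123

Holding cost per unit per year at price C is H = 0.29·C.
Candidates are each tier's EOQ (if it falls in that tier) and each price-break quantity.
EOQ at €51.50 = 706.9 (feasible in tier 1): TC = 22,890×€51.50 + (22,890/706.9)×163 + (706.9/2)×0.29×€51.50 = €1,189,391.85.
EOQ at €47.61 = 735.2 < 1400, so use break Q=1400: TC = 22,890×€47.61 + (22,890/1400.0)×163 + (1400.0/2)×0.29×€47.61 = €1,102,122.78.
EOQ at €47.32 = 737.4 < 16000, so use break Q=16000: TC = 22,890×€47.32 + (22,890/16000.0)×163 + (16000.0/2)×0.29×€47.32 = €1,193,170.39.
Lowest total cost among the candidates is at Q = 1400.0.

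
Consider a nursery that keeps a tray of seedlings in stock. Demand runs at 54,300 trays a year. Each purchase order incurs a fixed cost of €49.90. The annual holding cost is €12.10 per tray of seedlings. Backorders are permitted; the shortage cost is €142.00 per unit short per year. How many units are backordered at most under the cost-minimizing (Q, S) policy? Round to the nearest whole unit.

With planned backorders, Q* = √(2DS/H) · √((H+B)/B).
√(2DS/H) = √(2 × 54,300 × 49.9 / 12.1) = 669.226.
√((H+B)/B) = √((12.1+142)/142) = 1.0417.
Q* ≈ 697.155.
S* = Q* · H/(H+B) = 697.155 × 12.1/154.1 ≈ 54.741.

S* ≈ 55 trays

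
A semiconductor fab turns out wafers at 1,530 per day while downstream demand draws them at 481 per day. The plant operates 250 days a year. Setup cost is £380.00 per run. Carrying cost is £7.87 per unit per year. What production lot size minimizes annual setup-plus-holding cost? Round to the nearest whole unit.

Annual demand D = 481 × 250 = 120,250.
Production build-up factor (1 − d/p) = 1 − 481/1,530 = 0.6856.
Q* = √(2DS / (H(1 − d/p))) = √(2 × 120,250 × 380 / (7.87 × 0.6856)).
= √(91,390,000 / 5.3958) ≈ 4115.475.

Q* ≈ 4,115 wafers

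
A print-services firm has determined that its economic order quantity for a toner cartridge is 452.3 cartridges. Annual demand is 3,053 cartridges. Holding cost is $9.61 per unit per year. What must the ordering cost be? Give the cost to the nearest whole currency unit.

S ≈ $322

Squaring Q* = √(2DS/H) gives Q*² = 2DS/H.
From Q* = √(2DS/H): S = Q*²H / (2D) = 452.3² × 9.61 / (2 × 3,053) = 321.9732.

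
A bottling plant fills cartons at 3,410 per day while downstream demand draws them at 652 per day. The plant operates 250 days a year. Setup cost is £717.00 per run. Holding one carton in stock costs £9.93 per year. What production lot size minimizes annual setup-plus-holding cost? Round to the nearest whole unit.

Annual demand D = 652 × 250 = 163,000.
Production build-up factor (1 − d/p) = 1 − 652/3,410 = 0.8088.
Q* = √(2DS / (H(1 − d/p))) = √(2 × 163,000 × 717 / (9.93 × 0.8088)).
= √(233,742,000 / 8.0314) ≈ 5394.781.

Q* ≈ 5,395 cartons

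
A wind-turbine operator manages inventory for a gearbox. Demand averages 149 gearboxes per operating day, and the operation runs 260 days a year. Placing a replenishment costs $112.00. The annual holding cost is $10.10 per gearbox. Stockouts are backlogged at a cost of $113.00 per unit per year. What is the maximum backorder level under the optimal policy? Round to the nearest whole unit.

S* ≈ 79 gearboxes

Annual demand D = 149 × 260 = 38,740.
With planned backorders, Q* = √(2DS/H) · √((H+B)/B).
√(2DS/H) = √(2 × 38,740 × 112 / 10.1) = 926.922.
√((H+B)/B) = √((10.1+113)/113) = 1.0437.
Q* ≈ 967.460.
S* = Q* · H/(H+B) = 967.460 × 10.1/123.1 ≈ 79.377.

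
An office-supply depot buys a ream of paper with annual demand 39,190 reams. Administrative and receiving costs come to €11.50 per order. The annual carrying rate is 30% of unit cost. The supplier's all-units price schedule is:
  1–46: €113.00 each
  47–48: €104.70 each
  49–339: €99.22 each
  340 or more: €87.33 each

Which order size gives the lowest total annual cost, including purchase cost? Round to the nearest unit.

Holding cost per unit per year at price C is H = 0.30·C.
Candidates are each tier's EOQ (if it falls in that tier) and each price-break quantity.
Tier 1 (€113.00): EOQ = 163.1 exceeds tier's upper bound 46, so this tier is dominated.
Tier 2 (€104.70): EOQ = 169.4 exceeds tier's upper bound 48, so this tier is dominated.
EOQ at €99.22 = 174.0 (feasible in tier 3): TC = 39,190×€99.22 + (39,190/174.0)×11.5 + (174.0/2)×0.30×€99.22 = €3,893,611.59.
EOQ at €87.33 = 185.5 < 340, so use break Q=340: TC = 39,190×€87.33 + (39,190/340.0)×11.5 + (340.0/2)×0.30×€87.33 = €3,428,242.07.
Lowest total cost is €3,428,242.07 at Q = 340.0.

Q* ≈ 340 reams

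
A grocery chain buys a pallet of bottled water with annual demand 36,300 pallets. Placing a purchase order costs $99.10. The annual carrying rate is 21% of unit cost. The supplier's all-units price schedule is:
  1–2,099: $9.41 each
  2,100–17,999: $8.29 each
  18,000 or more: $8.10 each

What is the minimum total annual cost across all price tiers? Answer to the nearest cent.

TC* ≈ $304,467.96

Holding cost per unit per year at price C is H = 0.21·C.
Candidates are each tier's EOQ (if it falls in that tier) and each price-break quantity.
EOQ at $9.41 = 1908.1 (feasible in tier 1): TC = 36,300×$9.41 + (36,300/1908.1)×99.1 + (1908.1/2)×0.21×$9.41 = $345,353.59.
EOQ at $8.29 = 2032.9 < 2100, so use break Q=2100: TC = 36,300×$8.29 + (36,300/2100.0)×99.1 + (2100.0/2)×0.21×$8.29 = $304,467.96.
EOQ at $8.10 = 2056.6 < 18000, so use break Q=18000: TC = 36,300×$8.10 + (36,300/18000.0)×99.1 + (18000.0/2)×0.21×$8.10 = $309,538.85.
Lowest total cost among the candidates is at Q = 2100.0.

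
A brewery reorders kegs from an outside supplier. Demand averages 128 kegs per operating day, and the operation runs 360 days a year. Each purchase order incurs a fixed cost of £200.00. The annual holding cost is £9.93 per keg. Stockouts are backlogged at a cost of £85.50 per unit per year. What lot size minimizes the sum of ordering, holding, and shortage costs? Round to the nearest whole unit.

Annual demand D = 128 × 360 = 46,080.
With planned backorders, Q* = √(2DS/H) · √((H+B)/B).
√(2DS/H) = √(2 × 46,080 × 200 / 9.93) = 1362.422.
√((H+B)/B) = √((9.93+85.5)/85.5) = 1.0565.
Q* ≈ 1439.365.

Q* ≈ 1,439 kegs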